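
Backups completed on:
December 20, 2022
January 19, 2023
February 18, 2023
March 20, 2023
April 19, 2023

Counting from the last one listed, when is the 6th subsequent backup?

October 16, 2023

Every event comes 30 days after the last (30, 30, 30, 30).
April 19, 2023 + 30 days = May 19, 2023.
May 19, 2023 + 30 days = June 18, 2023.
June 18, 2023 + 30 days = July 18, 2023.
July 18, 2023 + 30 days = August 17, 2023.
August 17, 2023 + 30 days = September 16, 2023.
September 16, 2023 + 30 days = October 16, 2023.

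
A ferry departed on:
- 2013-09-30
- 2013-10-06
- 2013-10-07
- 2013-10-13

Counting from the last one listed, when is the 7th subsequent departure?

2013-11-04

Every event lands on a Monday or Sunday (gaps cycle 6, 1, 6).
So the schedule is: every Monday and Sunday.
Next Monday: 2013-10-14.
Next Sunday: 2013-10-20.
The following Monday is 2013-10-21.
Next Sunday: 2013-10-27.
The following Monday is 2013-10-28.
Next Sunday: 2013-11-03.
The following Monday is 2013-11-04.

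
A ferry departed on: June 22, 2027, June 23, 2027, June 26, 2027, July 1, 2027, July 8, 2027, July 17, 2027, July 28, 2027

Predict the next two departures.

August 10, 2027; August 25, 2027

Intervals are 1, 3, 5, 7, 9, 11 days — an arithmetic progression with common difference 2.
Next gap: 13 days. July 28, 2027 + 13 days = August 10, 2027.
Next gap: 15 days. August 10, 2027 + 15 days = August 25, 2027.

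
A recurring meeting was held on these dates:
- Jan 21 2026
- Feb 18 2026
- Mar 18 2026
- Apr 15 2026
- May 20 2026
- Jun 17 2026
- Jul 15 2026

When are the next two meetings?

Gaps: 28, 28, 28, 35, 28, 28 days — a mix of 28 and 35. Every date is a Wednesday.
Each is the 3rd Wednesday of its month.
3rd Wednesday of August 2026: Aug 19 2026.
3rd Wednesday of September 2026: Sep 16 2026.

Aug 19 2026, Sep 16 2026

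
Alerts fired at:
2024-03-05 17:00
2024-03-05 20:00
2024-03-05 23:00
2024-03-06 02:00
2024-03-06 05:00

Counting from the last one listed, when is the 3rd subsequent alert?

2024-03-06 14:00

Spacing: 3, 3, 3, 3 h — constant 3 h.
2024-03-06 05:00 + 3 h = 2024-03-06 08:00.
2024-03-06 08:00 + 3 h = 2024-03-06 11:00.
2024-03-06 11:00 + 3 h = 2024-03-06 14:00.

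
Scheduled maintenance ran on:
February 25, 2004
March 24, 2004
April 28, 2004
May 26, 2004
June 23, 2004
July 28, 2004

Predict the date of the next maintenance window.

Gaps: 28, 35, 28, 28, 35 days — a mix of 28 and 35. Every date is a Wednesday.
Each is the 4th Wednesday of its month.
4th Wednesday of August 2004: August 25, 2004.

August 25, 2004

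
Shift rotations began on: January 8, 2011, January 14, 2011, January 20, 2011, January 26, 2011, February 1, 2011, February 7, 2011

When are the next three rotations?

The spacing is 6, 6, 6, 6, 6 days — always 6 days.
February 7, 2011 + 6 days = February 13, 2011.
February 13, 2011 + 6 days = February 19, 2011.
February 19, 2011 + 6 days = February 25, 2011.

February 13, 2011; February 19, 2011; February 25, 2011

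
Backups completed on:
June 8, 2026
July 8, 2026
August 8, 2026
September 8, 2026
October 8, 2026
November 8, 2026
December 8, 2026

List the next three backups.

January 8, 2027; February 8, 2027; March 8, 2027

Gaps: 30, 31, 31, 30, 31, 30 days — not constant. Every event is on the 8th of the month.
Pattern: the 8th of each month.
Next: January 2027 → January 8, 2027.
Next: February 2027 → February 8, 2027.
Next: March 2027 → March 8, 2027.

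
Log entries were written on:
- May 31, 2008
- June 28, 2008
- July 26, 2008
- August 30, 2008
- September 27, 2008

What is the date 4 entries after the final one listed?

Every date is a Saturday; gaps 28, 28, 35, 28 days.
Each is the last Saturday of its month (at least one falls on the 29th or later, ruling out '4th Saturday').
October 2008 ends with Saturday October 25, 2008.
Last Saturday of November 2008: November 29, 2008.
Last Saturday of December 2008: December 27, 2008.
January 2009 ends with Saturday January 31, 2009.

January 31, 2009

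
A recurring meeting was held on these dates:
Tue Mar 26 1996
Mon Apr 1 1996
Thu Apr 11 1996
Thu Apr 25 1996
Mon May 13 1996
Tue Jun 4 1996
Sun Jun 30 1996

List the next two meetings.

Gaps: 6, 10, 14, 18, 22, 26 days — each gap is 4 larger than the previous one.
Next gap: 30 days. Sun Jun 30 1996 + 30 days = Tue Jul 30 1996.
Next gap: 34 days. Tue Jul 30 1996 + 34 days = Mon Sep 2 1996.

Tue Jul 30 1996, Mon Sep 2 1996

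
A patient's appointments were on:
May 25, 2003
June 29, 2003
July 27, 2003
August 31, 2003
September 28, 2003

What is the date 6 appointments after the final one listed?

All Sundays; the gaps (35, 28, 35, 28) vary with month length.
This is the last Sunday of each month.
Last Sunday of October 2003: October 26, 2003.
November 2003 ends with Sunday November 30, 2003.
December 2003 ends with Sunday December 28, 2003.
January 2004 ends with Sunday January 25, 2004.
February 2004 ends with Sunday February 29, 2004.
Last Sunday of March 2004: March 28, 2004.

March 28, 2004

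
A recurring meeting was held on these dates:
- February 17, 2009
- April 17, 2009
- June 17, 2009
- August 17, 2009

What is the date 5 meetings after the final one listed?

The day-of-month is always 17 (59, 61, 61 days between events).
So this recurs on the 17th of every 2 months.
Next: October 2009 → October 17, 2009.
Next: December 2009 → December 17, 2009.
Next: February 2010 → February 17, 2010.
Next: April 2010 → April 17, 2010.
Next: June 2010 → June 17, 2010.

June 17, 2010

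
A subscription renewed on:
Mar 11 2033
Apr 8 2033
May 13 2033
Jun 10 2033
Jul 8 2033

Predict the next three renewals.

Aug 12 2033, Sep 9 2033, Oct 14 2033

These are Fridays at 28- or 35-day spacing (28, 35, 28, 28).
The pattern: 2nd Friday of the month.
August 2033 — 2nd Friday is Aug 12 2033.
September 2033 — 2nd Friday is Sep 9 2033.
2nd Friday of October 2033: Oct 14 2033.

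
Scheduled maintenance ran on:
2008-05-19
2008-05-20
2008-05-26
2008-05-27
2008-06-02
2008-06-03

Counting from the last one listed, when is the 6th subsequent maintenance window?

2008-06-24

Gaps: 1, 6, 1, 6, 1 days — not constant, but cyclic with period 2.
The events fall on every Monday and Tuesday.
Next Monday: 2008-06-09.
Next Tuesday: 2008-06-10.
Next Monday: 2008-06-16.
Next Tuesday: 2008-06-17.
Next Monday: 2008-06-23.
The following Tuesday is 2008-06-24.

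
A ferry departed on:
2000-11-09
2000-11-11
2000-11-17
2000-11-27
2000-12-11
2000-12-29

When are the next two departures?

Gaps: 2, 6, 10, 14, 18 days — each gap is 4 larger than the previous one.
Next gap: 22 days. 2000-12-29 + 22 days = 2001-01-20.
Next gap: 26 days. 2001-01-20 + 26 days = 2001-02-15.

2001-01-20, 2001-02-15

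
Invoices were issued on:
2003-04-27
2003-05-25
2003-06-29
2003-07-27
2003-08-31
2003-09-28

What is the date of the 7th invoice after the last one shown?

Every date is a Sunday; gaps 28, 35, 28, 35, 28 days.
Each is the last Sunday of its month (at least one falls on the 29th or later, ruling out '4th Sunday').
Last Sunday of October 2003: 2003-10-26.
November 2003 ends with Sunday 2003-11-30.
Last Sunday of December 2003: 2003-12-28.
January 2004 ends with Sunday 2004-01-25.
February 2004 ends with Sunday 2004-02-29.
Last Sunday of March 2004: 2004-03-28.
April 2004 ends with Sunday 2004-04-25.

2004-04-25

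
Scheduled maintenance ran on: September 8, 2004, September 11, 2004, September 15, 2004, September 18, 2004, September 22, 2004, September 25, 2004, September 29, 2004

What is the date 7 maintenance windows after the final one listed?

Gaps: 3, 4, 3, 4, 3, 4 days — not constant, but cyclic with period 2.
The events fall on every Wednesday and Saturday.
Next Saturday: October 2, 2004.
Next Wednesday: October 6, 2004.
Next Saturday: October 9, 2004.
The following Wednesday is October 13, 2004.
The following Saturday is October 16, 2004.
Next Wednesday: October 20, 2004.
Next Saturday: October 23, 2004.

October 23, 2004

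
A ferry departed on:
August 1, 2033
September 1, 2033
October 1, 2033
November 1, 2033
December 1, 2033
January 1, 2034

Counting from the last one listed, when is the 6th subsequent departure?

July 1, 2034

The day-of-month is always 1 (31, 30, 31, 30, 31 days between events).
So this recurs on the 1st of each month.
Next: February 2034 → February 1, 2034.
March 2034: March 1, 2034.
April 2034: April 1, 2034.
Next: May 2034 → May 1, 2034.
Next: June 2034 → June 1, 2034.
Next: July 2034 → July 1, 2034.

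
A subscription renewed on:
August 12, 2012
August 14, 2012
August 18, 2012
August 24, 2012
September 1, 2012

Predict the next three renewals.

September 11, 2012; September 23, 2012; October 7, 2012

Gaps: 2, 4, 6, 8 days — each gap is 2 larger than the previous one.
Next gap: 10 days. September 1, 2012 + 10 days = September 11, 2012.
Next gap: 12 days. September 11, 2012 + 12 days = September 23, 2012.
Next gap: 14 days. September 23, 2012 + 14 days = October 7, 2012.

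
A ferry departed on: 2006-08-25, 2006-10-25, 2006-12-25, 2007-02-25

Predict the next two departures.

The day-of-month is always 25 (61, 61, 62 days between events).
So this recurs on the 25th of every 2 months.
April 2007: 2007-04-25.
Next: June 2007 → 2007-06-25.

2007-04-25, 2007-06-25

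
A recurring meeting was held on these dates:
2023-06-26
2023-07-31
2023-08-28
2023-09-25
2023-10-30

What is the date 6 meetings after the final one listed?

All Mondays; the gaps (35, 28, 28, 35) vary with month length.
This is the last Monday of each month.
Last Monday of November 2023: 2023-11-27.
Last Monday of December 2023: 2023-12-25.
Last Monday of January 2024: 2024-01-29.
Last Monday of February 2024: 2024-02-26.
Last Monday of March 2024: 2024-03-25.
April 2024 ends with Monday 2024-04-29.

2024-04-29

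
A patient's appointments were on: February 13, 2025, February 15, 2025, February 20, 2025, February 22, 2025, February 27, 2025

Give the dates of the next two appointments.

March 1, 2025; March 6, 2025

The gap pattern 2, 5, 2, 5 repeats every 2 events.
These are the Thursdays and Saturdays of each week.
Next Saturday: March 1, 2025.
The following Thursday is March 6, 2025.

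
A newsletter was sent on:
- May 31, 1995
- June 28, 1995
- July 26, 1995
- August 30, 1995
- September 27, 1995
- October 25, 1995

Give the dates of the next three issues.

Every date is a Wednesday; gaps 28, 28, 35, 28, 28 days.
Each is the last Wednesday of its month (at least one falls on the 29th or later, ruling out '4th Wednesday').
Last Wednesday of November 1995: November 29, 1995.
Last Wednesday of December 1995: December 27, 1995.
January 1996 ends with Wednesday January 31, 1996.

November 29, 1995; December 27, 1995; January 31, 1996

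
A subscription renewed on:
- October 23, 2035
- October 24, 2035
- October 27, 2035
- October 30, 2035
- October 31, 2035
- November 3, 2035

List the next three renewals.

Every event lands on a Tuesday or Wednesday or Saturday (gaps cycle 1, 3, 3, 1, 3).
So the schedule is: every Tuesday, Wednesday and Saturday.
The following Tuesday is November 6, 2035.
Next Wednesday: November 7, 2035.
The following Saturday is November 10, 2035.

November 6, 2035; November 7, 2035; November 10, 2035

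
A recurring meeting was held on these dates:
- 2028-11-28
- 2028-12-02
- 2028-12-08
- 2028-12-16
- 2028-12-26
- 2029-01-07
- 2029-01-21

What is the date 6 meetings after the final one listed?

2029-05-27

Intervals are 4, 6, 8, 10, 12, 14 days — an arithmetic progression with common difference 2.
Next gap: 16 days. 2029-01-21 + 16 days = 2029-02-06.
Next gap: 18 days. 2029-02-06 + 18 days = 2029-02-24.
Next gap: 20 days. 2029-02-24 + 20 days = 2029-03-16.
Next gap: 22 days. 2029-03-16 + 22 days = 2029-04-07.
Next gap: 24 days. 2029-04-07 + 24 days = 2029-05-01.
Next gap: 26 days. 2029-05-01 + 26 days = 2029-05-27.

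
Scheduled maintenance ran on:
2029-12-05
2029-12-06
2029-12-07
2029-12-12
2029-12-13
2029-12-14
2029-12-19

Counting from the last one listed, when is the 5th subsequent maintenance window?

2029-12-28

The gap pattern 1, 1, 5, 1, 1, 5 repeats every 3 events.
These are the Wednesdays, Thursdays and Fridays of each week.
Next Thursday: 2029-12-20.
Next Friday: 2029-12-21.
Next Wednesday: 2029-12-26.
Next Thursday: 2029-12-27.
The following Friday is 2029-12-28.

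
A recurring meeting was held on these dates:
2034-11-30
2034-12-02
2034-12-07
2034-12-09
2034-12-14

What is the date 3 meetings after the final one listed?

2034-12-23

Gaps: 2, 5, 2, 5 days — not constant, but cyclic with period 2.
The events fall on every Thursday and Saturday.
The following Saturday is 2034-12-16.
Next Thursday: 2034-12-21.
Next Saturday: 2034-12-23.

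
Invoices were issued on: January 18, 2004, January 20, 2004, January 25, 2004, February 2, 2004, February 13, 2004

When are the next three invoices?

The spacing grows by 3 each time: 2, 5, 8, 11 days.
Next gap: 14 days. February 13, 2004 + 14 days = February 27, 2004.
Next gap: 17 days. February 27, 2004 + 17 days = March 15, 2004.
Next gap: 20 days. March 15, 2004 + 20 days = April 4, 2004.

February 27, 2004; March 15, 2004; April 4, 2004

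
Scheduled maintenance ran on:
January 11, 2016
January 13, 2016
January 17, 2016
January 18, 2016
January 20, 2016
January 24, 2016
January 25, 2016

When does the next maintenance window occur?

Gaps: 2, 4, 1, 2, 4, 1 days — not constant, but cyclic with period 3.
The events fall on every Monday, Wednesday and Sunday.
The following Wednesday is January 27, 2016.

January 27, 2016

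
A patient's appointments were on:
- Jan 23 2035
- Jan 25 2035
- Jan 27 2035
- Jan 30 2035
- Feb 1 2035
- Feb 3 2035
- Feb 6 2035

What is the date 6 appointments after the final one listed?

Feb 20 2035

The gap pattern 2, 2, 3, 2, 2, 3 repeats every 3 events.
These are the Tuesdays, Thursdays and Saturdays of each week.
Next Thursday: Feb 8 2035.
Next Saturday: Feb 10 2035.
The following Tuesday is Feb 13 2035.
The following Thursday is Feb 15 2035.
Next Saturday: Feb 17 2035.
The following Tuesday is Feb 20 2035.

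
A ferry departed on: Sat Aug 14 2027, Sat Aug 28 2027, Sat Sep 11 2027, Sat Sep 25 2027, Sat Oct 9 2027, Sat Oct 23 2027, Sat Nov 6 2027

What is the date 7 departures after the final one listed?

Gaps between consecutive events: 14, 14, 14, 14, 14, 14 days — a constant 14-day interval.
Sat Nov 6 2027 + 14 days = Sat Nov 20 2027.
Sat Nov 20 2027 + 14 days = Sat Dec 4 2027.
Sat Dec 4 2027 + 14 days = Sat Dec 18 2027.
Sat Dec 18 2027 + 14 days = Sat Jan 1 2028.
Sat Jan 1 2028 + 14 days = Sat Jan 15 2028.
Sat Jan 15 2028 + 14 days = Sat Jan 29 2028.
Sat Jan 29 2028 + 14 days = Sat Feb 12 2028.

Sat Feb 12 2028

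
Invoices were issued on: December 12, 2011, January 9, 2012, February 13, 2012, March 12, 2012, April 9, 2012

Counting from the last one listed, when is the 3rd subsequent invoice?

These are Mondays at 28- or 35-day spacing (28, 35, 28, 28).
The pattern: 2nd Monday of the month.
2nd Monday of May 2012: May 14, 2012.
2nd Monday of June 2012: June 11, 2012.
2nd Monday of July 2012: July 9, 2012.

July 9, 2012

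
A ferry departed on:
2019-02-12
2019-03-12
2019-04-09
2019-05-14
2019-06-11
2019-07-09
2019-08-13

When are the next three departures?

2019-09-10, 2019-10-08, 2019-11-12

All dates are Tuesdays, 28, 28, 35, 28, 28, 35 days apart.
Specifically, the 2nd Tuesday of each month.
September 2019 — 2nd Tuesday is 2019-09-10.
October 2019 — 2nd Tuesday is 2019-10-08.
2nd Tuesday of November 2019: 2019-11-12.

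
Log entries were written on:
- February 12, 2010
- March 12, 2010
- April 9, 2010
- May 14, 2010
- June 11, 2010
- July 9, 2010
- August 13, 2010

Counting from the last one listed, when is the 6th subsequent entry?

Gaps: 28, 28, 35, 28, 28, 35 days — a mix of 28 and 35. Every date is a Friday.
Each is the 2nd Friday of its month.
September 2010 — 2nd Friday is September 10, 2010.
2nd Friday of October 2010: October 8, 2010.
November 2010 — 2nd Friday is November 12, 2010.
December 2010 — 2nd Friday is December 10, 2010.
January 2011 — 2nd Friday is January 14, 2011.
February 2011 — 2nd Friday is February 11, 2011.

February 11, 2011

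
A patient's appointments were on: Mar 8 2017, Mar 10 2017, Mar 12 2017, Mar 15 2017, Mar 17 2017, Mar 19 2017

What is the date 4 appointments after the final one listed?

Mar 29 2017

The gap pattern 2, 2, 3, 2, 2 repeats every 3 events.
These are the Wednesdays, Fridays and Sundays of each week.
The following Wednesday is Mar 22 2017.
Next Friday: Mar 24 2017.
The following Sunday is Mar 26 2017.
The following Wednesday is Mar 29 2017.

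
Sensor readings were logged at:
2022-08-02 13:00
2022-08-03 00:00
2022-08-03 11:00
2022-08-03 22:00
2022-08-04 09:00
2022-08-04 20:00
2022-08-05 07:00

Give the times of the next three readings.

2022-08-05 18:00, 2022-08-06 05:00, 2022-08-06 16:00

The interval is a steady 11 hours (11, 11, 11, 11, 11, 11).
2022-08-05 07:00 + 11 h = 2022-08-05 18:00.
2022-08-05 18:00 + 11 h = 2022-08-06 05:00.
2022-08-06 05:00 + 11 h = 2022-08-06 16:00.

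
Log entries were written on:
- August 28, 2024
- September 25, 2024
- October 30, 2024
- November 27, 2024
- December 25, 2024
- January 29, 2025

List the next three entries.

February 26, 2025; March 26, 2025; April 30, 2025

All Wednesdays; the gaps (28, 35, 28, 28, 35) vary with month length.
This is the last Wednesday of each month.
February 2025 ends with Wednesday February 26, 2025.
Last Wednesday of March 2025: March 26, 2025.
Last Wednesday of April 2025: April 30, 2025.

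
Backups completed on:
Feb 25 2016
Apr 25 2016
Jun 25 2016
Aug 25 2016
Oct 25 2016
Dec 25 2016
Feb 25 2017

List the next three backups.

Apr 25 2017, Jun 25 2017, Aug 25 2017

Gaps: 60, 61, 61, 61, 61, 62 days — not constant. Every event is on the 25th of the month.
Pattern: the 25th of every 2 months.
April 2017: Apr 25 2017.
June 2017: Jun 25 2017.
Next: August 2017 → Aug 25 2017.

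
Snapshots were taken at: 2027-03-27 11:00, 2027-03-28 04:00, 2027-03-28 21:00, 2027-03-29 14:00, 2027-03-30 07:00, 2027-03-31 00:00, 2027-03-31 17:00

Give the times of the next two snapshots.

Gaps: 17, 17, 17, 17, 17, 17 hours — each event is 17 hours after the previous one.
2027-03-31 17:00 + 17 h = 2027-04-01 10:00.
2027-04-01 10:00 + 17 h = 2027-04-02 03:00.

2027-04-01 10:00, 2027-04-02 03:00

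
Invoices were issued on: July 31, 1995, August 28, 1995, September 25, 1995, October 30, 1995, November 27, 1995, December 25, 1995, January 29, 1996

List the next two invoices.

February 26, 1996; March 25, 1996

All Mondays; the gaps (28, 28, 35, 28, 28, 35) vary with month length.
This is the last Monday of each month.
February 1996 ends with Monday February 26, 1996.
Last Monday of March 1996: March 25, 1996.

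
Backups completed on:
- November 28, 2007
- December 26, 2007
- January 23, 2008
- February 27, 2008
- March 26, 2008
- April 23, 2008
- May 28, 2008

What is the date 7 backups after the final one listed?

December 24, 2008

All dates are Wednesdays, 28, 28, 35, 28, 28, 35 days apart.
Specifically, the 4th Wednesday of each month.
June 2008 — 4th Wednesday is June 25, 2008.
July 2008 — 4th Wednesday is July 23, 2008.
4th Wednesday of August 2008: August 27, 2008.
September 2008 — 4th Wednesday is September 24, 2008.
4th Wednesday of October 2008: October 22, 2008.
4th Wednesday of November 2008: November 26, 2008.
December 2008 — 4th Wednesday is December 24, 2008.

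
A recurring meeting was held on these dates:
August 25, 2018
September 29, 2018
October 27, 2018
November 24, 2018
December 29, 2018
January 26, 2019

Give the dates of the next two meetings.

February 23, 2019; March 30, 2019

Every date is a Saturday; gaps 35, 28, 28, 35, 28 days.
Each is the last Saturday of its month (at least one falls on the 29th or later, ruling out '4th Saturday').
Last Saturday of February 2019: February 23, 2019.
Last Saturday of March 2019: March 30, 2019.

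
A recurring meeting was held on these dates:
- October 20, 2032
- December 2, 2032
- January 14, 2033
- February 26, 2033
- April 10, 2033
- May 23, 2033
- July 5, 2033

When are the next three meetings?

The spacing is 43, 43, 43, 43, 43, 43 days — always 43 days.
July 5, 2033 + 43 days = August 17, 2033.
August 17, 2033 + 43 days = September 29, 2033.
September 29, 2033 + 43 days = November 11, 2033.

August 17, 2033; September 29, 2033; November 11, 2033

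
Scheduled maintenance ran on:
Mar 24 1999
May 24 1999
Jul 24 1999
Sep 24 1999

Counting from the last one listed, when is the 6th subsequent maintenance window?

Sep 24 2000

Each date is the 24th; the gaps (61, 61, 62) track the month lengths.
The rule is the 24th of every 2 months.
November 1999: Nov 24 1999.
January 2000: Jan 24 2000.
March 2000: Mar 24 2000.
May 2000: May 24 2000.
July 2000: Jul 24 2000.
September 2000: Sep 24 2000.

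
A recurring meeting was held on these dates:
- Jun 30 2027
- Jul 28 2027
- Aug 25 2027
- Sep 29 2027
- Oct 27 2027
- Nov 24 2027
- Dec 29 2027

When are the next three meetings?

Jan 26 2028, Feb 23 2028, Mar 29 2028

All Wednesdays; the gaps (28, 28, 35, 28, 28, 35) vary with month length.
This is the last Wednesday of each month.
January 2028 ends with Wednesday Jan 26 2028.
February 2028 ends with Wednesday Feb 23 2028.
Last Wednesday of March 2028: Mar 29 2028.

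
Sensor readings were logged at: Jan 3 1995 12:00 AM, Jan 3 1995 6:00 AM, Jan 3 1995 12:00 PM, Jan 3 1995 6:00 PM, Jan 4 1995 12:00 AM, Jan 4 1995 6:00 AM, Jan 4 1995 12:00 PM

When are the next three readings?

The interval is a steady 6 hours (6, 6, 6, 6, 6, 6).
Jan 4 1995 12:00 PM + 6 h = Jan 4 1995 6:00 PM.
Jan 4 1995 6:00 PM + 6 h = Jan 5 1995 12:00 AM.
Jan 5 1995 12:00 AM + 6 h = Jan 5 1995 6:00 AM.

Jan 4 1995 6:00 PM, Jan 5 1995 12:00 AM, Jan 5 1995 6:00 AM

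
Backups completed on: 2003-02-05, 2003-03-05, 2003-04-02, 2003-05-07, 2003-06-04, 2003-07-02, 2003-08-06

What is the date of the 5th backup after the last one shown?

2004-01-07

All dates are Wednesdays, 28, 28, 35, 28, 28, 35 days apart.
Specifically, the 1st Wednesday of each month.
September 2003 — 1st Wednesday is 2003-09-03.
October 2003 — 1st Wednesday is 2003-10-01.
1st Wednesday of November 2003: 2003-11-05.
1st Wednesday of December 2003: 2003-12-03.
1st Wednesday of January 2004: 2004-01-07.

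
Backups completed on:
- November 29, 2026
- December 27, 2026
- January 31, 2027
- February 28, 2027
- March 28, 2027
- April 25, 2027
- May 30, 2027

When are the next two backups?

All Sundays; the gaps (28, 35, 28, 28, 28, 35) vary with month length.
This is the last Sunday of each month.
Last Sunday of June 2027: June 27, 2027.
July 2027 ends with Sunday July 25, 2027.

June 27, 2027; July 25, 2027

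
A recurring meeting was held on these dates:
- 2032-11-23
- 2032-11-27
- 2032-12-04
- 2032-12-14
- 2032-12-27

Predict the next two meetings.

2033-01-12, 2033-01-31

The spacing grows by 3 each time: 4, 7, 10, 13 days.
Next gap: 16 days. 2032-12-27 + 16 days = 2033-01-12.
Next gap: 19 days. 2033-01-12 + 19 days = 2033-01-31.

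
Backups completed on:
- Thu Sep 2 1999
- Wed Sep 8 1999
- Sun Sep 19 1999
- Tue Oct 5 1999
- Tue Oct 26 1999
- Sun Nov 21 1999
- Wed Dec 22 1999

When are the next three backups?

Thu Jan 27 2000, Wed Mar 8 2000, Sun Apr 23 2000

Gaps: 6, 11, 16, 21, 26, 31 days — each gap is 5 larger than the previous one.
Next gap: 36 days. Wed Dec 22 1999 + 36 days = Thu Jan 27 2000.
Next gap: 41 days. Thu Jan 27 2000 + 41 days = Wed Mar 8 2000.
Next gap: 46 days. Wed Mar 8 2000 + 46 days = Sun Apr 23 2000.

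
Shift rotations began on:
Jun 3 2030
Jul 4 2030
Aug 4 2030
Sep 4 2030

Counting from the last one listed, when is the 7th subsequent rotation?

The spacing is 31, 31, 31 days — always 31 days.
Sep 4 2030 + 31 days = Oct 5 2030.
Oct 5 2030 + 31 days = Nov 5 2030.
Nov 5 2030 + 31 days = Dec 6 2030.
Dec 6 2030 + 31 days = Jan 6 2031.
Jan 6 2031 + 31 days = Feb 6 2031.
Feb 6 2031 + 31 days = Mar 9 2031.
Mar 9 2031 + 31 days = Apr 9 2031.

Apr 9 2031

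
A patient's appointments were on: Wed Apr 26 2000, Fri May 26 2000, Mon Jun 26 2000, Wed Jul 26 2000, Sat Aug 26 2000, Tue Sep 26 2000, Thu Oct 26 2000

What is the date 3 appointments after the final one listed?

Gaps: 30, 31, 30, 31, 31, 30 days — not constant. Every event is on the 26th of the month.
Pattern: the 26th of each month.
Next: November 2000 → Sun Nov 26 2000.
December 2000: Tue Dec 26 2000.
Next: January 2001 → Fri Jan 26 2001.

Fri Jan 26 2001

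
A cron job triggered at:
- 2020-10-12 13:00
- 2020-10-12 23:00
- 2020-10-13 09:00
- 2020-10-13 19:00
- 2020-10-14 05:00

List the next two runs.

The interval is a steady 10 hours (10, 10, 10, 10).
2020-10-14 05:00 + 10 h = 2020-10-14 15:00.
2020-10-14 15:00 + 10 h = 2020-10-15 01:00.

2020-10-14 15:00, 2020-10-15 01:00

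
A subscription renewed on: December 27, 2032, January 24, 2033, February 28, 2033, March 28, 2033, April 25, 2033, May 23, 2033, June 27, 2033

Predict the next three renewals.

July 25, 2033; August 22, 2033; September 26, 2033

Gaps: 28, 35, 28, 28, 28, 35 days — a mix of 28 and 35. Every date is a Monday.
Each is the 4th Monday of its month.
July 2033 — 4th Monday is July 25, 2033.
4th Monday of August 2033: August 22, 2033.
4th Monday of September 2033: September 26, 2033.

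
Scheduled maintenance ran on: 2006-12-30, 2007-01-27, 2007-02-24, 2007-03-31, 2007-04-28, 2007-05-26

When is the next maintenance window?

All Saturdays; the gaps (28, 28, 35, 28, 28) vary with month length.
This is the last Saturday of each month.
June 2007 ends with Saturday 2007-06-30.

2007-06-30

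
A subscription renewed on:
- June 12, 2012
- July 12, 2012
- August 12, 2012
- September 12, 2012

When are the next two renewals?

The day-of-month is always 12 (30, 31, 31 days between events).
So this recurs on the 12th of each month.
October 2012: October 12, 2012.
November 2012: November 12, 2012.

October 12, 2012; November 12, 2012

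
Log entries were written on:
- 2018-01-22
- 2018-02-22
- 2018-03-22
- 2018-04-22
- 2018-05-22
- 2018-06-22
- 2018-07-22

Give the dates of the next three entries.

2018-08-22, 2018-09-22, 2018-10-22

The day-of-month is always 22 (31, 28, 31, 30, 31, 30 days between events).
So this recurs on the 22nd of each month.
Next: August 2018 → 2018-08-22.
September 2018: 2018-09-22.
Next: October 2018 → 2018-10-22.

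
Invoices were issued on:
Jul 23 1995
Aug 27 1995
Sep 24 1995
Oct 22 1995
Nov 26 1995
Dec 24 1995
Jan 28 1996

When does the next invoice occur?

Feb 25 1996

Gaps: 35, 28, 28, 35, 28, 35 days — a mix of 28 and 35. Every date is a Sunday.
Each is the 4th Sunday of its month.
February 1996 — 4th Sunday is Feb 25 1996.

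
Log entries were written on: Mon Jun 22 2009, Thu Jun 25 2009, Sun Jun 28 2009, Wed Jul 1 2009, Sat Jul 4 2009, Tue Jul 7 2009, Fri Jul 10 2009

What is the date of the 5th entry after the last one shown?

Sat Jul 25 2009

Every event comes 3 days after the last (3, 3, 3, 3, 3, 3).
Fri Jul 10 2009 + 3 days = Mon Jul 13 2009.
Mon Jul 13 2009 + 3 days = Thu Jul 16 2009.
Thu Jul 16 2009 + 3 days = Sun Jul 19 2009.
Sun Jul 19 2009 + 3 days = Wed Jul 22 2009.
Wed Jul 22 2009 + 3 days = Sat Jul 25 2009.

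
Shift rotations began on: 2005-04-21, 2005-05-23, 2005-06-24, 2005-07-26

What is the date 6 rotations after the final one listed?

Gaps between consecutive events: 32, 32, 32 days — a constant 32-day interval.
2005-07-26 + 32 days = 2005-08-27.
2005-08-27 + 32 days = 2005-09-28.
2005-09-28 + 32 days = 2005-10-30.
2005-10-30 + 32 days = 2005-12-01.
2005-12-01 + 32 days = 2006-01-02.
2006-01-02 + 32 days = 2006-02-03.

2006-02-03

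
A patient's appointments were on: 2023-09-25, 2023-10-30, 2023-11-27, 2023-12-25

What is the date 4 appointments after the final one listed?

2024-04-29

All Mondays; the gaps (35, 28, 28) vary with month length.
This is the last Monday of each month.
Last Monday of January 2024: 2024-01-29.
Last Monday of February 2024: 2024-02-26.
Last Monday of March 2024: 2024-03-25.
Last Monday of April 2024: 2024-04-29.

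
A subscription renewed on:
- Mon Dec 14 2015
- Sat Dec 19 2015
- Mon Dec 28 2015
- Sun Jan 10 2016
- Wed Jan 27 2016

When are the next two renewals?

Wed Feb 17 2016, Sun Mar 13 2016

The spacing grows by 4 each time: 5, 9, 13, 17 days.
Next gap: 21 days. Wed Jan 27 2016 + 21 days = Wed Feb 17 2016.
Next gap: 25 days. Wed Feb 17 2016 + 25 days = Sun Mar 13 2016.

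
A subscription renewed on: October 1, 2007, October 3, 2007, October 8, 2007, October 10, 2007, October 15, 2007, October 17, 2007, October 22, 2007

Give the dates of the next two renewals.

October 24, 2007; October 29, 2007

The gap pattern 2, 5, 2, 5, 2, 5 repeats every 2 events.
These are the Mondays and Wednesdays of each week.
Next Wednesday: October 24, 2007.
Next Monday: October 29, 2007.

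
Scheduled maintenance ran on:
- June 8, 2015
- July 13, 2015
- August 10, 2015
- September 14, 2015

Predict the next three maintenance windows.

All dates are Mondays, 35, 28, 35 days apart.
Specifically, the 2nd Monday of each month.
October 2015 — 2nd Monday is October 12, 2015.
November 2015 — 2nd Monday is November 9, 2015.
2nd Monday of December 2015: December 14, 2015.

October 12, 2015; November 9, 2015; December 14, 2015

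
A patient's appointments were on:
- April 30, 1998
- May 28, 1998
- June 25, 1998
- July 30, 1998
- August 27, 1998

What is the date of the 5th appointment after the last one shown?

These are Thursdays with 28, 28, 35, 28-day gaps.
Each is the final Thursday of its month — April 30, 1998 is past the 28th, so '4th Thursday' doesn't fit.
September 1998 ends with Thursday September 24, 1998.
Last Thursday of October 1998: October 29, 1998.
Last Thursday of November 1998: November 26, 1998.
Last Thursday of December 1998: December 31, 1998.
Last Thursday of January 1999: January 28, 1999.

January 28, 1999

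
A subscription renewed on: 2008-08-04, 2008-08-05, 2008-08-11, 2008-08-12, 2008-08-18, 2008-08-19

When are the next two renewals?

Every event lands on a Monday or Tuesday (gaps cycle 1, 6, 1, 6, 1).
So the schedule is: every Monday and Tuesday.
Next Monday: 2008-08-25.
Next Tuesday: 2008-08-26.

2008-08-25, 2008-08-26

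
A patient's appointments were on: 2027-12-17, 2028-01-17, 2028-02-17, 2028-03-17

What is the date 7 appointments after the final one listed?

2028-10-17

Each date is the 17th; the gaps (31, 31, 29) track the month lengths.
The rule is the 17th of each month.
April 2028: 2028-04-17.
Next: May 2028 → 2028-05-17.
June 2028: 2028-06-17.
Next: July 2028 → 2028-07-17.
August 2028: 2028-08-17.
Next: September 2028 → 2028-09-17.
October 2028: 2028-10-17.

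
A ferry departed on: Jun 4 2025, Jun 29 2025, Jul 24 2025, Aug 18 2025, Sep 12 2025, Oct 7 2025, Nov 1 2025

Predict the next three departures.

Every event comes 25 days after the last (25, 25, 25, 25, 25, 25).
Nov 1 2025 + 25 days = Nov 26 2025.
Nov 26 2025 + 25 days = Dec 21 2025.
Dec 21 2025 + 25 days = Jan 15 2026.

Nov 26 2025, Dec 21 2025, Jan 15 2026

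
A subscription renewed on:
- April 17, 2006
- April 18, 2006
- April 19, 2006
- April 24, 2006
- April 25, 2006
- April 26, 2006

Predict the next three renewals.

Gaps: 1, 1, 5, 1, 1 days — not constant, but cyclic with period 3.
The events fall on every Monday, Tuesday and Wednesday.
Next Monday: May 1, 2006.
The following Tuesday is May 2, 2006.
The following Wednesday is May 3, 2006.

May 1, 2006; May 2, 2006; May 3, 2006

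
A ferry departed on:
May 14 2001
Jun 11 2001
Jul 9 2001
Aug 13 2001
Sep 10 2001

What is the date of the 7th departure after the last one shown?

These are Mondays at 28- or 35-day spacing (28, 28, 35, 28).
The pattern: 2nd Monday of the month.
2nd Monday of October 2001: Oct 8 2001.
2nd Monday of November 2001: Nov 12 2001.
2nd Monday of December 2001: Dec 10 2001.
January 2002 — 2nd Monday is Jan 14 2002.
2nd Monday of February 2002: Feb 11 2002.
March 2002 — 2nd Monday is Mar 11 2002.
2nd Monday of April 2002: Apr 8 2002.

Apr 8 2002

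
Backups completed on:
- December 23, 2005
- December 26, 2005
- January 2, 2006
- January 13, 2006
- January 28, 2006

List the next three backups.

February 16, 2006; March 11, 2006; April 7, 2006

Gaps: 3, 7, 11, 15 days — each gap is 4 larger than the previous one.
Next gap: 19 days. January 28, 2006 + 19 days = February 16, 2006.
Next gap: 23 days. February 16, 2006 + 23 days = March 11, 2006.
Next gap: 27 days. March 11, 2006 + 27 days = April 7, 2006.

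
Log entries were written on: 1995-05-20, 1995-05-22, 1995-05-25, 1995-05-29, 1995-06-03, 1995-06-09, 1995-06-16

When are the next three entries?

The spacing grows by 1 each time: 2, 3, 4, 5, 6, 7 days.
Next gap: 8 days. 1995-06-16 + 8 days = 1995-06-24.
Next gap: 9 days. 1995-06-24 + 9 days = 1995-07-03.
Next gap: 10 days. 1995-07-03 + 10 days = 1995-07-13.

1995-06-24, 1995-07-03, 1995-07-13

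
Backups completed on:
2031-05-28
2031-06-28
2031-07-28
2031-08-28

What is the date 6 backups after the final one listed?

Each date is the 28th; the gaps (31, 30, 31) track the month lengths.
The rule is the 28th of each month.
September 2031: 2031-09-28.
Next: October 2031 → 2031-10-28.
November 2031: 2031-11-28.
December 2031: 2031-12-28.
January 2032: 2032-01-28.
Next: February 2032 → 2032-02-28.

2032-02-28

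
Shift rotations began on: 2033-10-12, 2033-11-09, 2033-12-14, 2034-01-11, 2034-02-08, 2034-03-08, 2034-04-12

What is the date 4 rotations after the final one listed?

2034-08-09

Gaps: 28, 35, 28, 28, 28, 35 days — a mix of 28 and 35. Every date is a Wednesday.
Each is the 2nd Wednesday of its month.
May 2034 — 2nd Wednesday is 2034-05-10.
2nd Wednesday of June 2034: 2034-06-14.
2nd Wednesday of July 2034: 2034-07-12.
2nd Wednesday of August 2034: 2034-08-09.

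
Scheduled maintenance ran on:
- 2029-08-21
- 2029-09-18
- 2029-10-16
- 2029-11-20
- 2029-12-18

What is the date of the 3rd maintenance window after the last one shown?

2030-03-19

All dates are Tuesdays, 28, 28, 35, 28 days apart.
Specifically, the 3rd Tuesday of each month.
3rd Tuesday of January 2030: 2030-01-15.
February 2030 — 3rd Tuesday is 2030-02-19.
3rd Tuesday of March 2030: 2030-03-19.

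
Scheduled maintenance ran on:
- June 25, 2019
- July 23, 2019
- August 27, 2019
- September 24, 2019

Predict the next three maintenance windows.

Gaps: 28, 35, 28 days — a mix of 28 and 35. Every date is a Tuesday.
Each is the 4th Tuesday of its month.
October 2019 — 4th Tuesday is October 22, 2019.
4th Tuesday of November 2019: November 26, 2019.
4th Tuesday of December 2019: December 24, 2019.

October 22, 2019; November 26, 2019; December 24, 2019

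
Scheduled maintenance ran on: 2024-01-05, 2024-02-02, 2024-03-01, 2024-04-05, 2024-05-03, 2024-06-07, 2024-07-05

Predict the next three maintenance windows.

2024-08-02, 2024-09-06, 2024-10-04

All dates are Fridays, 28, 28, 35, 28, 35, 28 days apart.
Specifically, the 1st Friday of each month.
1st Friday of August 2024: 2024-08-02.
September 2024 — 1st Friday is 2024-09-06.
October 2024 — 1st Friday is 2024-10-04.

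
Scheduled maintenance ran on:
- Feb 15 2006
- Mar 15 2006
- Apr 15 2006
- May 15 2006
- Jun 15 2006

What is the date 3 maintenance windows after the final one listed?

Sep 15 2006

The day-of-month is always 15 (28, 31, 30, 31 days between events).
So this recurs on the 15th of each month.
Next: July 2006 → Jul 15 2006.
Next: August 2006 → Aug 15 2006.
September 2006: Sep 15 2006.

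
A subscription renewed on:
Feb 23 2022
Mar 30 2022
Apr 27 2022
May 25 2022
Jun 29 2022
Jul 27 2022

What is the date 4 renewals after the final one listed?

Nov 30 2022

These are Wednesdays with 35, 28, 28, 35, 28-day gaps.
Each is the final Wednesday of its month — Mar 30 2022 is past the 28th, so '4th Wednesday' doesn't fit.
August 2022 ends with Wednesday Aug 31 2022.
Last Wednesday of September 2022: Sep 28 2022.
October 2022 ends with Wednesday Oct 26 2022.
Last Wednesday of November 2022: Nov 30 2022.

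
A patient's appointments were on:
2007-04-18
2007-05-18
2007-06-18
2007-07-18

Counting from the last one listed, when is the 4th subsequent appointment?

Each date is the 18th; the gaps (30, 31, 30) track the month lengths.
The rule is the 18th of each month.
Next: August 2007 → 2007-08-18.
September 2007: 2007-09-18.
Next: October 2007 → 2007-10-18.
November 2007: 2007-11-18.

2007-11-18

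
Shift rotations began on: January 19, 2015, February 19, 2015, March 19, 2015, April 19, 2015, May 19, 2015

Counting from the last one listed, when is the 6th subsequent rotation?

Gaps: 31, 28, 31, 30 days — not constant. Every event is on the 19th of the month.
Pattern: the 19th of each month.
June 2015: June 19, 2015.
July 2015: July 19, 2015.
August 2015: August 19, 2015.
Next: September 2015 → September 19, 2015.
Next: October 2015 → October 19, 2015.
November 2015: November 19, 2015.

November 19, 2015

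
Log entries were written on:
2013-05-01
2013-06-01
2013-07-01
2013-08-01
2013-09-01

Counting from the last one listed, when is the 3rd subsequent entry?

2013-12-01

The day-of-month is always 1 (31, 30, 31, 31 days between events).
So this recurs on the 1st of each month.
Next: October 2013 → 2013-10-01.
November 2013: 2013-11-01.
Next: December 2013 → 2013-12-01.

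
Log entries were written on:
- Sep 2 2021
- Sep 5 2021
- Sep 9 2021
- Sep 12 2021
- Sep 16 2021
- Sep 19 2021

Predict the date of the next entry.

Sep 23 2021

Every event lands on a Thursday or Sunday (gaps cycle 3, 4, 3, 4, 3).
So the schedule is: every Thursday and Sunday.
The following Thursday is Sep 23 2021.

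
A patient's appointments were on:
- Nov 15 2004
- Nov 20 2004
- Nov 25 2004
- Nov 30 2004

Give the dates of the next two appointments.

Gaps between consecutive events: 5, 5, 5 days — a constant 5-day interval.
Nov 30 2004 + 5 days = Dec 5 2004.
Dec 5 2004 + 5 days = Dec 10 2004.

Dec 5 2004, Dec 10 2004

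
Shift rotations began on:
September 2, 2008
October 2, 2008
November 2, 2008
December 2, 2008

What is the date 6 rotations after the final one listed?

Each date is the 2nd; the gaps (30, 31, 30) track the month lengths.
The rule is the 2nd of each month.
Next: January 2009 → January 2, 2009.
Next: February 2009 → February 2, 2009.
March 2009: March 2, 2009.
April 2009: April 2, 2009.
May 2009: May 2, 2009.
Next: June 2009 → June 2, 2009.

June 2, 2009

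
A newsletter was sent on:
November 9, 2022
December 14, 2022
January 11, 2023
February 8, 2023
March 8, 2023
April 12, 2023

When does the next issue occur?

These are Wednesdays at 28- or 35-day spacing (35, 28, 28, 28, 35).
The pattern: 2nd Wednesday of the month.
May 2023 — 2nd Wednesday is May 10, 2023.

May 10, 2023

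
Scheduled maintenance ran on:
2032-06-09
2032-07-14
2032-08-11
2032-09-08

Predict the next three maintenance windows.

All dates are Wednesdays, 35, 28, 28 days apart.
Specifically, the 2nd Wednesday of each month.
2nd Wednesday of October 2032: 2032-10-13.
2nd Wednesday of November 2032: 2032-11-10.
December 2032 — 2nd Wednesday is 2032-12-08.

2032-10-13, 2032-11-10, 2032-12-08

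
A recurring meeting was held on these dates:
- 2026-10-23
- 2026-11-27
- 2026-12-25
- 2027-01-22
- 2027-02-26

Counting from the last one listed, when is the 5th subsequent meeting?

2027-07-23

All dates are Fridays, 35, 28, 28, 35 days apart.
Specifically, the 4th Friday of each month.
4th Friday of March 2027: 2027-03-26.
April 2027 — 4th Friday is 2027-04-23.
May 2027 — 4th Friday is 2027-05-28.
June 2027 — 4th Friday is 2027-06-25.
July 2027 — 4th Friday is 2027-07-23.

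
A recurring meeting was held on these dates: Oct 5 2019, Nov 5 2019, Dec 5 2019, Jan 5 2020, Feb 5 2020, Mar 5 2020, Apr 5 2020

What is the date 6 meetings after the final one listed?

Oct 5 2020

Gaps: 31, 30, 31, 31, 29, 31 days — not constant. Every event is on the 5th of the month.
Pattern: the 5th of each month.
May 2020: May 5 2020.
June 2020: Jun 5 2020.
Next: July 2020 → Jul 5 2020.
Next: August 2020 → Aug 5 2020.
Next: September 2020 → Sep 5 2020.
October 2020: Oct 5 2020.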